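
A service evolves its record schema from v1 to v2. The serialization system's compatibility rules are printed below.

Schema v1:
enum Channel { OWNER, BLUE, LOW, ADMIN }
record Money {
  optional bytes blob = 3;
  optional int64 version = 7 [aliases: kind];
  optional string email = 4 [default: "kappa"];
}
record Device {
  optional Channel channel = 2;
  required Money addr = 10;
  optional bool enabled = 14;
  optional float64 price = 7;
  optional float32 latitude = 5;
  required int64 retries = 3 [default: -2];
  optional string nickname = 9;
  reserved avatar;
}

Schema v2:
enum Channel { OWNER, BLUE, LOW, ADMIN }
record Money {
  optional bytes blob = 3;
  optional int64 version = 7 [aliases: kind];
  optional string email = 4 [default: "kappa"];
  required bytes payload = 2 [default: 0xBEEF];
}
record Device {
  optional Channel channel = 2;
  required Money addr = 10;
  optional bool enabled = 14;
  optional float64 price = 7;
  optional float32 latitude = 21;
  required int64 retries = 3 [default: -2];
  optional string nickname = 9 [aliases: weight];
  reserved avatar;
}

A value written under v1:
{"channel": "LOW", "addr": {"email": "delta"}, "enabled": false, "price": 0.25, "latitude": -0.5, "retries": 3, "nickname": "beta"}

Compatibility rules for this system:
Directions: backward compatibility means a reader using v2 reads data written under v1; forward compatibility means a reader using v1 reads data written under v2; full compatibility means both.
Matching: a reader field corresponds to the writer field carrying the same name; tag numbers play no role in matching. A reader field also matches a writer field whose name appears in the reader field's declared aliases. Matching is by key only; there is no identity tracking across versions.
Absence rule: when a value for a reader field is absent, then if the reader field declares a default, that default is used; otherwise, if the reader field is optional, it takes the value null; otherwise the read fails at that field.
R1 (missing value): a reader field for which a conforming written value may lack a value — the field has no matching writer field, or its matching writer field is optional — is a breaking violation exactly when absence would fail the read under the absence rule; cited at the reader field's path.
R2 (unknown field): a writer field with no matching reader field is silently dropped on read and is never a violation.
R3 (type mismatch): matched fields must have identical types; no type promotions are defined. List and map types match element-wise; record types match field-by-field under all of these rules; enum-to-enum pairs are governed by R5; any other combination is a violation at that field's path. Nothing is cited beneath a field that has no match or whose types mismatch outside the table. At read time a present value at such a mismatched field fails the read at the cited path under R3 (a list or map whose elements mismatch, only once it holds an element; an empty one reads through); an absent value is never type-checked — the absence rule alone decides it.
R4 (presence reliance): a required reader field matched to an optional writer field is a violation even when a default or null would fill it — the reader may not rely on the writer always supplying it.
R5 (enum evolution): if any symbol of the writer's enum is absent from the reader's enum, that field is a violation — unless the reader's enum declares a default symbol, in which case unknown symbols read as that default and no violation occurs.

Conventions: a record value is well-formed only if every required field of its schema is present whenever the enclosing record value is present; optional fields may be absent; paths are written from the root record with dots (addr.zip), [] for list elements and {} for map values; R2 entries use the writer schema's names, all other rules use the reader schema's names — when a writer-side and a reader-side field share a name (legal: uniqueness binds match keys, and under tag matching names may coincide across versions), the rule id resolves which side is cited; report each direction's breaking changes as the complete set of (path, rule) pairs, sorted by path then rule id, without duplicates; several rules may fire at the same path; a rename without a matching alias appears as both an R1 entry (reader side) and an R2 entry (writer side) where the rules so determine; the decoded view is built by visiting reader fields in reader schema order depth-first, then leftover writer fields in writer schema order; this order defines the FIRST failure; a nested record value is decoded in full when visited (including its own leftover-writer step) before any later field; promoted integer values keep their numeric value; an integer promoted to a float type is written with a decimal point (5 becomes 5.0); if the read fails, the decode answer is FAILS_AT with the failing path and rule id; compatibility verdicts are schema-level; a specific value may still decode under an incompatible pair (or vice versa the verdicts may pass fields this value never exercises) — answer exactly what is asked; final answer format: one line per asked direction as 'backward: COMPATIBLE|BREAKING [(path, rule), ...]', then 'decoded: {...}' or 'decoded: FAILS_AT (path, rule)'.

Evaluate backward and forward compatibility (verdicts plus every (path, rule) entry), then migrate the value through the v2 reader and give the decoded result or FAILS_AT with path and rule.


backward: COMPATIBLE []; forward: COMPATIBLE []; decoded: {"channel": "LOW", "addr": {"blob": null, "version": null, "email": "delta", "payload": 0xBEEF}, "enabled": false, "price": 0.25, "latitude": -0.5, "retries": 3, "nickname": "beta"}

each type pair in Device: writer, then reader
backward for Device (reader v2, writer v1):
  channel: Channel -> Channel, writer optional; from channel
  addr: Money -> Money, writer required; from addr
  enabled: bool -> bool, writer optional; from enabled
  price: float64 -> float64, writer optional; from price
  latitude: float32 -> float32, writer optional; from latitude
  retries: int64 -> int64, writer required; from retries
  nickname: string -> string, writer optional; from nickname
  addr.blob: bytes -> bytes, writer optional; from addr.blob
  addr.version: int64 -> int64, writer optional; from addr.version
  addr.email: string -> string, writer optional; from addr.email
  addr.payload has no writer counterpart
  => no violations; backward on Device: COMPATIBLE
forward for Device (reader v1, writer v2):
  channel: Channel -> Channel, writer optional; from channel
  addr: Money -> Money, writer required; from addr
  enabled: bool -> bool, writer optional; from enabled
  price: float64 -> float64, writer optional; from price
  latitude: float32 -> float32, writer optional; from latitude
  retries: int64 -> int64, writer required; from retries
  nickname: string -> string, writer optional; from nickname
  addr.blob: bytes -> bytes, writer optional; from addr.blob
  addr.version: int64 -> int64, writer optional; from addr.version
  addr.email: string -> string, writer optional; from addr.email
  writer addr.payload: unknown to reader
  => no violations; forward on Device: COMPATIBLE
decode (reader v2):
  channel := "LOW"
  addr.blob := null (not supplied -> null)
  addr.version := null (not supplied -> null)
  addr.email := "delta"
  addr.payload := 0xBEEF (no value, default fills)
  enabled := false
  price := 0.25
  latitude := -0.5
  retries := 3
  nickname := "beta"
  => decoded: {"channel": "LOW", "addr": {"blob": null, "version": null, "email": "delta", "payload": 0xBEEF}, "enabled": false, "price": 0.25, "latitude": -0.5, "retries": 3, "nickname": "beta"}


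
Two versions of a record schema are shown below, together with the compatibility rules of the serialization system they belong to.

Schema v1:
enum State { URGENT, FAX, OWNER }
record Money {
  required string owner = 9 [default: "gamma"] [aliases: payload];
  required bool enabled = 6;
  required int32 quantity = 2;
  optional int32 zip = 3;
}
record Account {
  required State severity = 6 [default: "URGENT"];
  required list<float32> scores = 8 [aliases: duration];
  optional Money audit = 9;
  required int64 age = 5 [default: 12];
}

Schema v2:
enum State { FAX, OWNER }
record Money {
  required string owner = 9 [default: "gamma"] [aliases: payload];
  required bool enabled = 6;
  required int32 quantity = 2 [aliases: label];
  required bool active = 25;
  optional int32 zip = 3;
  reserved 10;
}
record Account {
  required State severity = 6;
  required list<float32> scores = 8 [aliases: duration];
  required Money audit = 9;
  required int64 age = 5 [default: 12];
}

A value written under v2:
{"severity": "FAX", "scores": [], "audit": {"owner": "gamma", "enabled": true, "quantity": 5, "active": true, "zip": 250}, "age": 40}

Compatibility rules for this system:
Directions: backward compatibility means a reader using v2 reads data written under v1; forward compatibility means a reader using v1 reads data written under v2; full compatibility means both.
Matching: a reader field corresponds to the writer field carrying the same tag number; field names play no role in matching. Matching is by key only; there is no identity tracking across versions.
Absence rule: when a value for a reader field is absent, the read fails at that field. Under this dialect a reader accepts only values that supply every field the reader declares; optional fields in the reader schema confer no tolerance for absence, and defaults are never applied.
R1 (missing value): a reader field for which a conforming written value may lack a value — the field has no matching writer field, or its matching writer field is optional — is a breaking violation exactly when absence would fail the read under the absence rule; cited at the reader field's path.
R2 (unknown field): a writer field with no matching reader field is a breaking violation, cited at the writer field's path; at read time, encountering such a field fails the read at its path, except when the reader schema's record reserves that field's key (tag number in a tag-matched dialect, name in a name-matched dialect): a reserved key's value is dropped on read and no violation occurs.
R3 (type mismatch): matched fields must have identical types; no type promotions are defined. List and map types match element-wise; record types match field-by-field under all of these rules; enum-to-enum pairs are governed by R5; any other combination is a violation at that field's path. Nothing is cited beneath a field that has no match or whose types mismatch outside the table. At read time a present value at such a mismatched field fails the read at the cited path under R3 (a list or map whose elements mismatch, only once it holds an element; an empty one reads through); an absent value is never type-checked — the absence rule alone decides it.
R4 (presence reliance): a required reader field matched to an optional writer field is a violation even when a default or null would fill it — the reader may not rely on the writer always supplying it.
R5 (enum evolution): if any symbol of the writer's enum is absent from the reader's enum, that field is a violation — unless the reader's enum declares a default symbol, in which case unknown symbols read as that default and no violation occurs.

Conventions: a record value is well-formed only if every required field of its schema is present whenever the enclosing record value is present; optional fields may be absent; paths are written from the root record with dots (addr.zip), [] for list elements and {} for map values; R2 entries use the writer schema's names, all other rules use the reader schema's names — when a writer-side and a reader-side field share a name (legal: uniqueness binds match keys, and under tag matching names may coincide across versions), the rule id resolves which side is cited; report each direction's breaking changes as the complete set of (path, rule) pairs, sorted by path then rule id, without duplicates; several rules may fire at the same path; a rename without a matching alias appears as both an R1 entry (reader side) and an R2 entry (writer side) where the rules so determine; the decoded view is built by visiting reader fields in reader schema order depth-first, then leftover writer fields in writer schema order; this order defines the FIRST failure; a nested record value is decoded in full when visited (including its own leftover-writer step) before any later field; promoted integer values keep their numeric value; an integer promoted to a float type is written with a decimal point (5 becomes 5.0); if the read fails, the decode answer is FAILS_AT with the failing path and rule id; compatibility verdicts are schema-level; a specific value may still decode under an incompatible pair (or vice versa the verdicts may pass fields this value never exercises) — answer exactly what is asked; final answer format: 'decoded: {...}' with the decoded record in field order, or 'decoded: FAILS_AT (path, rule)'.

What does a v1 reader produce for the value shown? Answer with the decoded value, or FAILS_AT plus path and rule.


decoded: FAILS_AT (audit.active, R2)

the writer's type comes first in each Account pair
decode (reader v1):
  severity := "FAX"
  scores := []
  audit.owner := "gamma"
  audit.enabled := true
  audit.quantity := 5
  audit.zip := 250
  read fails at audit.active under R2 (unknown field)
  => FAILS_AT (audit.active, R2)
ruling out the remaining Account differences:
  enum State (field severity in record Account): symbol URGENT removed (the field default referencing it is cleared) -> matters for Account compatibility verdicts, not for this value's decode


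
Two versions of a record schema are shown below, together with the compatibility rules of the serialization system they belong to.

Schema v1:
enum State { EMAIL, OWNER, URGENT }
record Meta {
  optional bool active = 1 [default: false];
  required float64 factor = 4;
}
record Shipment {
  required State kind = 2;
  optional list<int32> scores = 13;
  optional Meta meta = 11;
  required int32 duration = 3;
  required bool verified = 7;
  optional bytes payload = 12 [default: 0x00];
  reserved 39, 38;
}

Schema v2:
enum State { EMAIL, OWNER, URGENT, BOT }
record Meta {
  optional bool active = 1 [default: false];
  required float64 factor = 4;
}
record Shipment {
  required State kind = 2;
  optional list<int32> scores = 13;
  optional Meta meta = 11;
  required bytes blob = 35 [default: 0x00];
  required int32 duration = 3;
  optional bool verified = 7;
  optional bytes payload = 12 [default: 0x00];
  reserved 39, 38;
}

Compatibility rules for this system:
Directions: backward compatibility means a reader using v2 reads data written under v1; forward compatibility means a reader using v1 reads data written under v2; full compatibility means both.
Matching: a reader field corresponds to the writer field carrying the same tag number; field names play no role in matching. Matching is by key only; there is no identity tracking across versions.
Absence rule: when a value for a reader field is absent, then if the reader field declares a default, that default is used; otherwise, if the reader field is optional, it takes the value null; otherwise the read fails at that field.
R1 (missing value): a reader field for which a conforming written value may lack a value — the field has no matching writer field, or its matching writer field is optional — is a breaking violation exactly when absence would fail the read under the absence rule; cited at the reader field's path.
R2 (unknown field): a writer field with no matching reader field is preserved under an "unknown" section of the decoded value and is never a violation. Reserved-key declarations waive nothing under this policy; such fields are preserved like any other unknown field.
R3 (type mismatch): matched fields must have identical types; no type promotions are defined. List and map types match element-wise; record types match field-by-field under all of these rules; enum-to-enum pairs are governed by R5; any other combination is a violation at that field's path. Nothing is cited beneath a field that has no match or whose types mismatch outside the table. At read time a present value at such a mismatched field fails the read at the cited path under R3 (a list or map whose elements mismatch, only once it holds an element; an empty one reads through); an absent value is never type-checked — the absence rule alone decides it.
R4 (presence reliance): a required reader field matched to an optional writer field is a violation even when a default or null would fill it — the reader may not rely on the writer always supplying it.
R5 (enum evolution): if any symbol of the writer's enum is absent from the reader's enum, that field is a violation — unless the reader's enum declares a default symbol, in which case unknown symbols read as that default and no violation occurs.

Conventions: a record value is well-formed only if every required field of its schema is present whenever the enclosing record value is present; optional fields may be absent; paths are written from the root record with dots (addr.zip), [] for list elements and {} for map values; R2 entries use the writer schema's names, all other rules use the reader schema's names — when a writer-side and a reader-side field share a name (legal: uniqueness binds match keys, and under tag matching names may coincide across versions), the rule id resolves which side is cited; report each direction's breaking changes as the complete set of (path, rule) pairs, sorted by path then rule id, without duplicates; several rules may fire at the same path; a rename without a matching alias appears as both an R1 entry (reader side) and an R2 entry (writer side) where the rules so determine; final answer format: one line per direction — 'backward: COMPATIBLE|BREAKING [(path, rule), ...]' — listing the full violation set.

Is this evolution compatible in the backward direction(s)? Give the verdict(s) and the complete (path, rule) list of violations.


arrows below run writer -> reader for Shipment
backward on Shipment — v2 reading data written by v1:
  kind <- kind (State -> State, writer required)
  scores <- scores (list<int32> -> list<int32>, writer optional)
  meta <- meta (Meta -> Meta, writer optional)
  blob: no writer-side match
  duration <- duration (int32 -> int32, writer required)
  verified <- verified (bool -> bool, writer required)
  payload <- payload (bytes -> bytes, writer optional)
  meta.active <- meta.active (bool -> bool, writer optional)
  meta.factor <- meta.factor (float64 -> float64, writer required)
  => backward: COMPATIBLE
the other Shipment changes do not affect what is asked:
  enum State (field kind in record Shipment): symbol BOT added -> affects forward compatibility only, which is not asked
  field verified in record Shipment: required changed to optional -> affects forward compatibility only, which is not asked
  added field blob to record Shipment: required bytes, tag 35, default 0x00 (in v2 it sits immediately before duration) -> triggers nothing under Shipment's printed rules — same verdict

backward: COMPATIBLE []


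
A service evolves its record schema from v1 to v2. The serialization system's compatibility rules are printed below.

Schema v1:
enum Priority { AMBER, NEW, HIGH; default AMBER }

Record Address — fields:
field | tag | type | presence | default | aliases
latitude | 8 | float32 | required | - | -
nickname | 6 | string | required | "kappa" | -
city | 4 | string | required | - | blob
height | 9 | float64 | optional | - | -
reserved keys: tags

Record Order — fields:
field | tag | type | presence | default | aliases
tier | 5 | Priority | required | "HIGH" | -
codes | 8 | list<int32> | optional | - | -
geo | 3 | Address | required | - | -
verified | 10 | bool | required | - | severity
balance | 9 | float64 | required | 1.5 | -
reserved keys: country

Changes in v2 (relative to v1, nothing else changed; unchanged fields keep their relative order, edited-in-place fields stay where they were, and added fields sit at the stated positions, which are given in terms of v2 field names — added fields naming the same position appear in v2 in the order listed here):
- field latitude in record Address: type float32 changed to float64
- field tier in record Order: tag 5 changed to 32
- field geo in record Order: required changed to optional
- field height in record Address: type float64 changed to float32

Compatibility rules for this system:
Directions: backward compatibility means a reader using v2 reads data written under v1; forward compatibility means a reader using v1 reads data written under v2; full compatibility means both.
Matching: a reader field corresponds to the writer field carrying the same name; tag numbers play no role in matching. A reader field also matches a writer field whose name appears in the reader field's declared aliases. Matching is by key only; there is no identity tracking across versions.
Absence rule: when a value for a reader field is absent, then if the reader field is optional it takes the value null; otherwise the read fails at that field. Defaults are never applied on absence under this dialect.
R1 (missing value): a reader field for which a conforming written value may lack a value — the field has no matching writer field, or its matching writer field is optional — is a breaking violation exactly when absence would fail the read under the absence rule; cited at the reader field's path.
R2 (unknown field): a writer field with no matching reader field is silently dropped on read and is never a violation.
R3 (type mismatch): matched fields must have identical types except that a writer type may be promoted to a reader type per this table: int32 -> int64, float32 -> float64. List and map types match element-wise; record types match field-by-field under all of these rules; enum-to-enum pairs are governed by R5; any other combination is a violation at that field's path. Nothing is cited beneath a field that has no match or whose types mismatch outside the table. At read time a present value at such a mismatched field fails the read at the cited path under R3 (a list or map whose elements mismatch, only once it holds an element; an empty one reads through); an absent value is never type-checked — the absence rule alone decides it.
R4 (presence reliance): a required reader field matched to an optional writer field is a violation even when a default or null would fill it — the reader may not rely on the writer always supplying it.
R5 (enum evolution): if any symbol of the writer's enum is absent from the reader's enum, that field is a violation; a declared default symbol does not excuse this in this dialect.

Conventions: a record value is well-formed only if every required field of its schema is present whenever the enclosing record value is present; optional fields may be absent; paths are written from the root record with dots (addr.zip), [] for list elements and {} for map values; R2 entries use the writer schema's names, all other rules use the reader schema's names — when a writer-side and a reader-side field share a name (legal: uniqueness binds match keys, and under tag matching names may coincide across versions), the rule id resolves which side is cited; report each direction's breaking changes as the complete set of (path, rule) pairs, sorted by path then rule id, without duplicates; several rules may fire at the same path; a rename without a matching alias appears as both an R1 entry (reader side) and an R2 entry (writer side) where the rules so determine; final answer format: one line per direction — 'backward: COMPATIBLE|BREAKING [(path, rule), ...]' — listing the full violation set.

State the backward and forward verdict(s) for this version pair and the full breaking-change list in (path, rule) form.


backward: BREAKING [(geo.height, R3)]; forward: BREAKING [(geo, R1), (geo, R4), (geo.latitude, R3)]

each type pair in Order: writer, then reader
backward pass over Order, reader schema v2, writer schema v1:
  tier <- tier (Priority -> Priority, writer required)
  codes <- codes (list<int32> -> list<int32>, writer optional)
  geo <- geo (Address -> Address, writer required)
  verified <- verified (bool -> bool, writer required)
  balance <- balance (float64 -> float64, writer required)
  geo.latitude <- geo.latitude (float32 -> float64, writer required)
  geo.nickname <- geo.nickname (string -> string, writer required)
  geo.city <- geo.city (string -> string, writer required)
  geo.height <- geo.height (float64 -> float32, writer optional)
  violation R3 at geo.height
  backward on Order therefore BREAKING (1)
forward pass over Order, reader schema v1, writer schema v2:
  tier <- tier (Priority -> Priority, writer required)
  codes <- codes (list<int32> -> list<int32>, writer optional)
  geo <- geo (Address -> Address, writer optional)
  verified <- verified (bool -> bool, writer required)
  balance <- balance (float64 -> float64, writer required)
  geo.latitude <- geo.latitude (float64 -> float32, writer required)
  geo.nickname <- geo.nickname (string -> string, writer required)
  geo.city <- geo.city (string -> string, writer required)
  geo.height <- geo.height (float32 -> float64, writer optional)
  violation R1 at geo
  violation R4 at geo
  violation R3 at geo.latitude
  forward on Order therefore BREAKING (3)


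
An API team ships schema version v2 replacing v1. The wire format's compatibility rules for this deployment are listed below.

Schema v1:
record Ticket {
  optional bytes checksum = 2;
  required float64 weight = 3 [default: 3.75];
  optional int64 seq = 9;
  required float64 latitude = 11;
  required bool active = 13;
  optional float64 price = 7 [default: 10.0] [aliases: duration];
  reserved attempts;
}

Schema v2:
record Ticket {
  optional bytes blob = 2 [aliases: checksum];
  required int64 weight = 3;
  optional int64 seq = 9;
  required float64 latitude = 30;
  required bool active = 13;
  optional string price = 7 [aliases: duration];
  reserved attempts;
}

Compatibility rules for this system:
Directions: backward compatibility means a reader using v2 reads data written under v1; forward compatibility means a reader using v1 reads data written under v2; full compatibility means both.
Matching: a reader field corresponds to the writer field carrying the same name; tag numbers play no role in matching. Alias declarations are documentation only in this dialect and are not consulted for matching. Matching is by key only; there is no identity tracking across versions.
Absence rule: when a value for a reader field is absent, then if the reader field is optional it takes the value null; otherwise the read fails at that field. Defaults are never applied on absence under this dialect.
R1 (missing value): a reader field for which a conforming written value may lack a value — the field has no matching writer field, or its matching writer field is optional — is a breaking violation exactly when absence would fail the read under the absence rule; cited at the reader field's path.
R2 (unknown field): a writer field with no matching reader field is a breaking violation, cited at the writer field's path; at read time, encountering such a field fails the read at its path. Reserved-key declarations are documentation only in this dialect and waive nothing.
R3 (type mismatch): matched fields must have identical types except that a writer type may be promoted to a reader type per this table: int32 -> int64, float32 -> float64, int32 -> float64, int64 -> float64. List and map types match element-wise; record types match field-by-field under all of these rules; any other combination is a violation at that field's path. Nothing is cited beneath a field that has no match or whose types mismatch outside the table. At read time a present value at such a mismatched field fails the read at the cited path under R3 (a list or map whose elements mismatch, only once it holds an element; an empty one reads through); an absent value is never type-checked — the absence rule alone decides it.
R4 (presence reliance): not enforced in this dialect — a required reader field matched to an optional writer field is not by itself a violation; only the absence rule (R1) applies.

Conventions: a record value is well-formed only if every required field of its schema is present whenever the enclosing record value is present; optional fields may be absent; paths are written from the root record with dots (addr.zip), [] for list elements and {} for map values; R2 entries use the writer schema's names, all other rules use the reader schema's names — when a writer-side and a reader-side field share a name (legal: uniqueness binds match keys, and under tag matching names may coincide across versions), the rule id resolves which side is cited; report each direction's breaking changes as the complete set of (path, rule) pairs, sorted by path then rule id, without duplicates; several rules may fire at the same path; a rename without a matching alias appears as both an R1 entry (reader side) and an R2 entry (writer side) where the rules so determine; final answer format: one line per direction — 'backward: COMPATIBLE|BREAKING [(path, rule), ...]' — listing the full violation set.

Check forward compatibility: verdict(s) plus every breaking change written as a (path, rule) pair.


the writer's type comes first in each Ticket pair
forward for Ticket (reader v1, writer v2):
  checksum: no writer-side match
  weight: int64 -> float64, writer required; from weight
  seq: int64 -> int64, writer optional; from seq
  latitude: float64 -> float64, writer required; from latitude
  active: bool -> bool, writer required; from active
  price: string -> float64, writer optional; from price
  blob (writer side), unknown to reader
  breaking: (blob, R2)
  breaking: (price, R3)
  forward on Ticket therefore BREAKING (2)
diffs on Ticket not affecting the asked answer:
  field latitude in record Ticket: tag 11 changed to 30 -> inert for the asked Ticket verdict: nothing fires
  field weight in record Ticket: type float64 changed to int64 (its default is dropped) -> its effect on Ticket is confined to the backward direction, not asked

forward: BREAKING [(blob, R2), (price, R3)]


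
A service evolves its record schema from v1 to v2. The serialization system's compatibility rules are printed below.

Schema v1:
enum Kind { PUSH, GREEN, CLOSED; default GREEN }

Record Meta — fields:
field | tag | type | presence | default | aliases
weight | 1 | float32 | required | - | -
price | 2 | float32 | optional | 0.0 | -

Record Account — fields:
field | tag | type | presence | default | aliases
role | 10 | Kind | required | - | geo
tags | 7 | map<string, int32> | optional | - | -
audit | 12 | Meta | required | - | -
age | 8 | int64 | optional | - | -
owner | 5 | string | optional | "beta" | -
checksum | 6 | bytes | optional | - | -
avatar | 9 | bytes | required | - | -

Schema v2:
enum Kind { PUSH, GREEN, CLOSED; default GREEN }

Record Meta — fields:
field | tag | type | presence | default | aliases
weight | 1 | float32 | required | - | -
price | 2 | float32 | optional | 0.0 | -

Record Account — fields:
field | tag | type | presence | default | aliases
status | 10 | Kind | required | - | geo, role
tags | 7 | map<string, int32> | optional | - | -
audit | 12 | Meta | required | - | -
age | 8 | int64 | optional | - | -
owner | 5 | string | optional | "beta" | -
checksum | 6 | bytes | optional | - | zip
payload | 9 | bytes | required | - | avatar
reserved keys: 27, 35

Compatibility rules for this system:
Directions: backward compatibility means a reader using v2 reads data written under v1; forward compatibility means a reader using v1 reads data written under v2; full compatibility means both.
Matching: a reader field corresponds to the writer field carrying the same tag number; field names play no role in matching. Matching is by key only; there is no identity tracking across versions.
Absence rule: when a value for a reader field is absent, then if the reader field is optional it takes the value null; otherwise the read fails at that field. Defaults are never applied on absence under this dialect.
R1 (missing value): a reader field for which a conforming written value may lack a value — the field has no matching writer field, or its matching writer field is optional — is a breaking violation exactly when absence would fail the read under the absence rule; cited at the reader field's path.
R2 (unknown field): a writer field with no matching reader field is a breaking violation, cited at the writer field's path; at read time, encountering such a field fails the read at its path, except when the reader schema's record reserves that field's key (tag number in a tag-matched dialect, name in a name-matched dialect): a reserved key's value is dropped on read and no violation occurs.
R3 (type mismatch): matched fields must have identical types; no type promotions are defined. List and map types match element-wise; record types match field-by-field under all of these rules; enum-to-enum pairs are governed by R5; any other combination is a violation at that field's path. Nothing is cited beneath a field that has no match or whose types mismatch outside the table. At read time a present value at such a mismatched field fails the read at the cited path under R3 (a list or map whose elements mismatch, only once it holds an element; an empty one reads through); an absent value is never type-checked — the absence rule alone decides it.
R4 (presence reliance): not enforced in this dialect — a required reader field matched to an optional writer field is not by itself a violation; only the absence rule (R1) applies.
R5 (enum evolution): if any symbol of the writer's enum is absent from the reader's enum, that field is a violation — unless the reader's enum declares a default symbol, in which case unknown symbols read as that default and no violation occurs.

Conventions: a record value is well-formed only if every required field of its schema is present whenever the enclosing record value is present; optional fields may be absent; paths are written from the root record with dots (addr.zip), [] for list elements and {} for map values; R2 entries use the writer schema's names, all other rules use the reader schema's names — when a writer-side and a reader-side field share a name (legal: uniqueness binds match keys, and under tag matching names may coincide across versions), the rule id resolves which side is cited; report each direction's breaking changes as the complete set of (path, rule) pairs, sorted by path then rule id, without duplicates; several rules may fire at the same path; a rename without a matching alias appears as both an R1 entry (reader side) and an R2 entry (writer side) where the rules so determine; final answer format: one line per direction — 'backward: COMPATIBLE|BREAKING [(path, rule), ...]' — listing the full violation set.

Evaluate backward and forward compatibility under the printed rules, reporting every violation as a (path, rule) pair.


backward: COMPATIBLE []; forward: COMPATIBLE []

each type pair in Account: writer, then reader
backward for Account (reader v2, writer v1):
  Kind -> Kind, writer required: status aligns to role
  map<string, int32> -> map<string, int32>, writer optional: tags aligns to tags
  Meta -> Meta, writer required: audit aligns to audit
  int64 -> int64, writer optional: age aligns to age
  string -> string, writer optional: owner aligns to owner
  bytes -> bytes, writer optional: checksum aligns to checksum
  bytes -> bytes, writer required: payload aligns to avatar
  float32 -> float32, writer required: audit.weight aligns to audit.weight
  float32 -> float32, writer optional: audit.price aligns to audit.price
  => backward: COMPATIBLE
forward for Account (reader v1, writer v2):
  Kind -> Kind, writer required: role aligns to status
  map<string, int32> -> map<string, int32>, writer optional: tags aligns to tags
  Meta -> Meta, writer required: audit aligns to audit
  int64 -> int64, writer optional: age aligns to age
  string -> string, writer optional: owner aligns to owner
  bytes -> bytes, writer optional: checksum aligns to checksum
  bytes -> bytes, writer required: avatar aligns to payload
  float32 -> float32, writer required: audit.weight aligns to audit.weight
  float32 -> float32, writer optional: audit.price aligns to audit.price
  => forward: COMPATIBLE


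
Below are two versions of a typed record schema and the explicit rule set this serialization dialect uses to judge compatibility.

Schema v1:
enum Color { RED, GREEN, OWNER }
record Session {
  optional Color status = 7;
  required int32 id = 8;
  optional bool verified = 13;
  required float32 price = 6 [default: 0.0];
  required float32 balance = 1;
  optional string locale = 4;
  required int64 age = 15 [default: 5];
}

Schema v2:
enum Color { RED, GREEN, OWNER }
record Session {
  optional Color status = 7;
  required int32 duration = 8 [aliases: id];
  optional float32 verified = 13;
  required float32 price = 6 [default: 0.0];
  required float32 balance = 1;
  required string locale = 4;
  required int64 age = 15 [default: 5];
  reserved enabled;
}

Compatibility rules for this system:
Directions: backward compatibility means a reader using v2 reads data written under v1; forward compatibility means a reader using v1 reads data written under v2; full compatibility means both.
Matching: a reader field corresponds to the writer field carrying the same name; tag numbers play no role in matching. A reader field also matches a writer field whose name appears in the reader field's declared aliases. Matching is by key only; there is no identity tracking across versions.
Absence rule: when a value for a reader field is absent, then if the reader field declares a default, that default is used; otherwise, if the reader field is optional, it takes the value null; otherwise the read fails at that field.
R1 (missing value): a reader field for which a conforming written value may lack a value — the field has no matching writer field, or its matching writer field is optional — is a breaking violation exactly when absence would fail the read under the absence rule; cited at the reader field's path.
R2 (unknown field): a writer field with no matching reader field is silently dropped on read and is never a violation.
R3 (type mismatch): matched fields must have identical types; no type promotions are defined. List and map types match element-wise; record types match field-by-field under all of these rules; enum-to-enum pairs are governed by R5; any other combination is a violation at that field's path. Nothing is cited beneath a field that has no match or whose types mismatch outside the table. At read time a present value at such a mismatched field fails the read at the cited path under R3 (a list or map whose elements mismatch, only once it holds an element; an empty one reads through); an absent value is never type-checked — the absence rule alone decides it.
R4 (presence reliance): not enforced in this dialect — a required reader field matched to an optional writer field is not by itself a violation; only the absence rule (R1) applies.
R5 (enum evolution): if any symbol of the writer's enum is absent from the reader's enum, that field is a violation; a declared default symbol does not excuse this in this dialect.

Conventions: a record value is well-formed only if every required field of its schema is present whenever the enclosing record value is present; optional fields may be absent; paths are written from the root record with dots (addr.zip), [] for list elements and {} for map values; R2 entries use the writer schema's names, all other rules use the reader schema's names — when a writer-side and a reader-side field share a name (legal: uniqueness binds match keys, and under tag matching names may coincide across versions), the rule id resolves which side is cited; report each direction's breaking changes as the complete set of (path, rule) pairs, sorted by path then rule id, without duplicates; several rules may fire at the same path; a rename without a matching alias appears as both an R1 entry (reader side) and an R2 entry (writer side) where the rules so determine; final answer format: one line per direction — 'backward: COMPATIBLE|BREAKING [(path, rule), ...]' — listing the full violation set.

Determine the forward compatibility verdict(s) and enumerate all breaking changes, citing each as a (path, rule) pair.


in Session below, arrows point writer -> reader
checking forward for Session: reader v1 against writer v2:
  writer optional, Color -> Color: reader status maps from writer status
  no writer field matches reader id
  writer optional, float32 -> bool: reader verified maps from writer verified
  writer required, float32 -> float32: reader price maps from writer price
  writer required, float32 -> float32: reader balance maps from writer balance
  writer required, string -> string: reader locale maps from writer locale
  writer required, int64 -> int64: reader age maps from writer age
  writer duration: unknown to reader
  violation R1 at id
  violation R3 at verified
  => forward: BREAKING (2)
remaining Session differences; none change what is asked:
  field locale in record Session: optional changed to required -> affects backward compatibility only, which is not asked

forward: BREAKING [(id, R1), (verified, R3)]
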